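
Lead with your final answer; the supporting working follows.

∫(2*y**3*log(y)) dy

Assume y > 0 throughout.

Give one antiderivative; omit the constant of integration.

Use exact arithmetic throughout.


The answer is y**4*log(y)/2 - y**4/8.
Step 1. Integrate ∫(2*y**3*log(y)) dy by parts with u = log(y), dv = (2*y**3) dy, so v = y**4/2 [assuming y > 0]: now y**4*log(y)/2 + ∫(-y**3/2) dy.
Step 2. Evaluate the standard form: now y**4*log(y)/2 - y**4/8.
Answer: y**4*log(y)/2 - y**4/8.


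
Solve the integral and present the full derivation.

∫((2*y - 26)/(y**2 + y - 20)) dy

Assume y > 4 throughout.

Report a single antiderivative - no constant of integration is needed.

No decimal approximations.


Step 1. Decompose ∫((2*y - 26)/(y**2 + y - 20)) dy by partial fractions, (2*y - 26)/(y**2 + y - 20) = 4/(y + 5) - 2/(y - 4): now ∫(-2/(y - 4)) dy + ∫(4/(y + 5)) dy.
Step 2. Evaluate the standard form [assuming y > -5]: now 4*log(y + 5) + ∫(-2/(y - 4)) dy.
Step 3. Evaluate the standard form [assuming y > 4]: now -2*log(y - 4) + 4*log(y + 5).
Answer: -2*log(y - 4) + 4*log(y + 5).


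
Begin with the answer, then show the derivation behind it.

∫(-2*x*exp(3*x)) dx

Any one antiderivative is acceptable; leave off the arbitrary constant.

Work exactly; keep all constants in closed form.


The answer is -2*x*exp(3*x)/3 + 2*exp(3*x)/9.
Step 1. Integrate ∫(-2*x*exp(3*x)) dx by parts with u = x, dv = (-2*exp(3*x)) dx, so v = -2*exp(3*x)/3: now -2*x*exp(3*x)/3 + ∫(2*exp(3*x)/3) dx.
Step 2. Evaluate the standard form: now -2*x*exp(3*x)/3 + 2*exp(3*x)/9.
Answer: -2*x*exp(3*x)/3 + 2*exp(3*x)/9.


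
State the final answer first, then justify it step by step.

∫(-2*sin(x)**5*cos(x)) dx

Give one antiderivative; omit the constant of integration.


The answer is -sin(x)**6/3.
Step 1. Substitute u = sin(x), turning ∫(-2*sin(x)**5*cos(x)) dx into ∫(-2*u**5) du: now ∫(-2*u**5) du.
Step 2. Evaluate the standard form: now -u**6/3.
Step 3. Substitute back u = sin(x): now -sin(x)**6/3.
Answer: -sin(x)**6/3.


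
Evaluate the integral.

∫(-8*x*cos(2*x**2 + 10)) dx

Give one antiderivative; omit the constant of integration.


Answer: -2*sin(2*x**2 + 10).


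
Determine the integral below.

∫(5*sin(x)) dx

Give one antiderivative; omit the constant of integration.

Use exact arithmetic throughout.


Answer: -5*cos(x).


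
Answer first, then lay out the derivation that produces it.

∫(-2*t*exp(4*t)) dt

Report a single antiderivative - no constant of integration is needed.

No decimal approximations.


The answer is -t*exp(4*t)/2 + exp(4*t)/8.
Step 1. Integrate ∫(-2*t*exp(4*t)) dt by parts with u = t, dv = (-2*exp(4*t)) dt, so v = -exp(4*t)/2: now -t*exp(4*t)/2 + ∫(exp(4*t)/2) dt.
Step 2. Evaluate the standard form: now -t*exp(4*t)/2 + exp(4*t)/8.
Answer: -t*exp(4*t)/2 + exp(4*t)/8.


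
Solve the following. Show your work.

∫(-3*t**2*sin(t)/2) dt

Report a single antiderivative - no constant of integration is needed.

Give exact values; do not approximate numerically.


Step 1. Integrate ∫(-3*t**2*sin(t)/2) dt by parts with u = t**2, dv = (-3*sin(t)/2) dt, so v = 3*cos(t)/2: now 3*t**2*cos(t)/2 + ∫(-3*t*cos(t)) dt.
Step 2. Integrate ∫(-3*t*cos(t)) dt by parts with u = t, dv = (-3*cos(t)) dt, so v = -3*sin(t): now 3*t**2*cos(t)/2 - 3*t*sin(t) + ∫(3*sin(t)) dt.
Step 3. Evaluate the standard form: now 3*t**2*cos(t)/2 - 3*t*sin(t) - 3*cos(t).
Answer: 3*t**2*cos(t)/2 - 3*t*sin(t) - 3*cos(t).


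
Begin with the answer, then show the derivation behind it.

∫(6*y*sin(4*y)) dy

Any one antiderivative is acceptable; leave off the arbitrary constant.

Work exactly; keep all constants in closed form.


The answer is -3*y*cos(4*y)/2 + 3*sin(4*y)/8.
Step 1. Integrate ∫(6*y*sin(4*y)) dy by parts with u = y, dv = (6*sin(4*y)) dy, so v = -3*cos(4*y)/2: now -3*y*cos(4*y)/2 + ∫(3*cos(4*y)/2) dy.
Step 2. Evaluate the standard form: now -3*y*cos(4*y)/2 + 3*sin(4*y)/8.
Answer: -3*y*cos(4*y)/2 + 3*sin(4*y)/8.


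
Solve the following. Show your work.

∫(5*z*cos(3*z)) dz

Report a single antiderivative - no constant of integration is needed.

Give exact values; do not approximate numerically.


Step 1. Integrate ∫(5*z*cos(3*z)) dz by parts with u = z, dv = (5*cos(3*z)) dz, so v = 5*sin(3*z)/3: now 5*z*sin(3*z)/3 + ∫(-5*sin(3*z)/3) dz.
Step 2. Evaluate the standard form: now 5*z*sin(3*z)/3 + 5*cos(3*z)/9.
Answer: 5*z*sin(3*z)/3 + 5*cos(3*z)/9.


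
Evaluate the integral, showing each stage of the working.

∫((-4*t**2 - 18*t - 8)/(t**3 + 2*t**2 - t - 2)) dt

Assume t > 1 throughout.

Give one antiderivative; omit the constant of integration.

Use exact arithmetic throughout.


Step 1. Decompose ∫((-4*t**2 - 18*t - 8)/(t**3 + 2*t**2 - t - 2)) dt by partial fractions, (-4*t**2 - 18*t - 8)/(t**3 + 2*t**2 - t - 2) = 4/(t + 2) - 3/(t + 1) - 5/(t - 1): now ∫(-5/(t - 1)) dt + ∫(-3/(t + 1)) dt + ∫(4/(t + 2)) dt.
Step 2. Evaluate the standard form [assuming t > -1]: now -3*log(t + 1) + ∫(-5/(t - 1)) dt + ∫(4/(t + 2)) dt.
Step 3. Evaluate the standard form [assuming t > -2]: now -3*log(t + 1) + 4*log(t + 2) + ∫(-5/(t - 1)) dt.
Step 4. Evaluate the standard form [assuming t > 1]: now -5*log(t - 1) - 3*log(t + 1) + 4*log(t + 2).
Answer: -5*log(t - 1) - 3*log(t + 1) + 4*log(t + 2).


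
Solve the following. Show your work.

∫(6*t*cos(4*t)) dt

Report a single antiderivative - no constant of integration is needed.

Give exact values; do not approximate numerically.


Step 1. Integrate ∫(6*t*cos(4*t)) dt by parts with u = t, dv = (6*cos(4*t)) dt, so v = 3*sin(4*t)/2: now 3*t*sin(4*t)/2 + ∫(-3*sin(4*t)/2) dt.
Step 2. Evaluate the standard form: now 3*t*sin(4*t)/2 + 3*cos(4*t)/8.
Answer: 3*t*sin(4*t)/2 + 3*cos(4*t)/8.


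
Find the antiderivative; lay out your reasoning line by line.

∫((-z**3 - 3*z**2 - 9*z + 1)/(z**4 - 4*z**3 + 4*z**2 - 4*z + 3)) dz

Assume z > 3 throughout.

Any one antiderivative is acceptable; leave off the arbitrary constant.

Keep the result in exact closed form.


Step 1. Decompose ∫((-z**3 - 3*z**2 - 9*z + 1)/(z**4 - 4*z**3 + 4*z**2 - 4*z + 3)) dz by partial fractions, (-z**3 - 3*z**2 - 9*z + 1)/(z**4 - 4*z**3 + 4*z**2 - 4*z + 3) = 2/(z**2 + 1) + 3/(z - 1) - 4/(z - 3): now ∫(-4/(z - 3)) dz + ∫(3/(z - 1)) dz + ∫(2/(z**2 + 1)) dz.
Step 2. Evaluate the standard form [assuming z > 1]: now 3*log(z - 1) + ∫(-4/(z - 3)) dz + ∫(2/(z**2 + 1)) dz.
Step 3. Evaluate the standard form [assuming z > 3]: now -4*log(z - 3) + 3*log(z - 1) + ∫(2/(z**2 + 1)) dz.
Step 4. Evaluate the standard form: now -4*log(z - 3) + 3*log(z - 1) + 2*atan(z).
Answer: -4*log(z - 3) + 3*log(z - 1) + 2*atan(z).


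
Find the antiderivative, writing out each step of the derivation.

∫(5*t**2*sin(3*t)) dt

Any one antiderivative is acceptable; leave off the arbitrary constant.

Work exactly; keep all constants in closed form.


Step 1. Integrate ∫(5*t**2*sin(3*t)) dt by parts with u = t**2, dv = (5*sin(3*t)) dt, so v = -5*cos(3*t)/3: now -5*t**2*cos(3*t)/3 + ∫(10*t*cos(3*t)/3) dt.
Step 2. Integrate ∫(10*t*cos(3*t)/3) dt by parts with u = t, dv = (10*cos(3*t)/3) dt, so v = 10*sin(3*t)/9: now -5*t**2*cos(3*t)/3 + 10*t*sin(3*t)/9 + ∫(-10*sin(3*t)/9) dt.
Step 3. Evaluate the standard form: now -5*t**2*cos(3*t)/3 + 10*t*sin(3*t)/9 + 10*cos(3*t)/27.
Answer: -5*t**2*cos(3*t)/3 + 10*t*sin(3*t)/9 + 10*cos(3*t)/27.


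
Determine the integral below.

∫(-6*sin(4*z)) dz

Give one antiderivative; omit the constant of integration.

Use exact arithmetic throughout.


Answer: 3*cos(4*z)/2.


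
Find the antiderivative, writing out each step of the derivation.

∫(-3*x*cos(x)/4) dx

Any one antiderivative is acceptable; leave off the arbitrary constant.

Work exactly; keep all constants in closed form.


Step 1. Integrate ∫(-3*x*cos(x)/4) dx by parts with u = x, dv = (-3*cos(x)/4) dx, so v = -3*sin(x)/4: now -3*x*sin(x)/4 + ∫(3*sin(x)/4) dx.
Step 2. Evaluate the standard form: now -3*x*sin(x)/4 - 3*cos(x)/4.
Answer: -3*x*sin(x)/4 - 3*cos(x)/4.


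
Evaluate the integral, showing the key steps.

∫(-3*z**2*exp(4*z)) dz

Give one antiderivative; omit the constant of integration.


Step 1. Integrate ∫(-3*z**2*exp(4*z)) dz by parts with u = z**2, dv = (-3*exp(4*z)) dz, so v = -3*exp(4*z)/4: now -3*z**2*exp(4*z)/4 + ∫(3*z*exp(4*z)/2) dz.
Step 2. Integrate ∫(3*z*exp(4*z)/2) dz by parts with u = z, dv = (3*exp(4*z)/2) dz, so v = 3*exp(4*z)/8: now -3*z**2*exp(4*z)/4 + 3*z*exp(4*z)/8 + ∫(-3*exp(4*z)/8) dz.
Step 3. Evaluate the standard form: now -3*z**2*exp(4*z)/4 + 3*z*exp(4*z)/8 - 3*exp(4*z)/32.
Answer: -3*z**2*exp(4*z)/4 + 3*z*exp(4*z)/8 - 3*exp(4*z)/32.


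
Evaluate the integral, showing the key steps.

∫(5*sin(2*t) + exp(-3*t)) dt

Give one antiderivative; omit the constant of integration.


Step 1. Rewrite: now ∫(exp(-3*t)) dt + ∫(5*sin(2*t)) dt.
Step 2. Evaluate the standard form: now -5*cos(2*t)/2 + ∫(exp(-3*t)) dt.
Step 3. Evaluate the standard form: now -5*cos(2*t)/2 - exp(-3*t)/3.
Answer: -5*cos(2*t)/2 - exp(-3*t)/3.


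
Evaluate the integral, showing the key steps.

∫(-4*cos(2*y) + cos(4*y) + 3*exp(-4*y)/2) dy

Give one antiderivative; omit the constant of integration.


Step 1. Rewrite: now ∫(3*exp(-4*y)/2) dy + ∫(-4*cos(2*y)) dy + ∫(cos(4*y)) dy.
Step 2. Evaluate the standard form: now -2*sin(2*y) + ∫(3*exp(-4*y)/2) dy + ∫(cos(4*y)) dy.
Step 3. Evaluate the standard form: now -2*sin(2*y) + ∫(cos(4*y)) dy - 3*exp(-4*y)/8.
Step 4. Evaluate the standard form: now -2*sin(2*y) + sin(4*y)/4 - 3*exp(-4*y)/8.
Answer: -2*sin(2*y) + sin(4*y)/4 - 3*exp(-4*y)/8.


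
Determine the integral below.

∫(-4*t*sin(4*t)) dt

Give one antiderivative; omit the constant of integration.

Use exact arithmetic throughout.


Answer: t*cos(4*t) - sin(4*t)/4.


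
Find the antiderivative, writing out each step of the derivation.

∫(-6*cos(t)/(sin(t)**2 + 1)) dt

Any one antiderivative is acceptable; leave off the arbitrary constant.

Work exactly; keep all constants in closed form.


Step 1. Substitute u = sin(t), turning ∫(-6*cos(t)/(sin(t)**2 + 1)) dt into ∫(-6/(u**2 + 1)) du: now ∫(-6/(u**2 + 1)) du.
Step 2. Evaluate the standard form: now -6*atan(u).
Step 3. Substitute back u = sin(t): now -6*atan(sin(t)).
Answer: -6*atan(sin(t)).


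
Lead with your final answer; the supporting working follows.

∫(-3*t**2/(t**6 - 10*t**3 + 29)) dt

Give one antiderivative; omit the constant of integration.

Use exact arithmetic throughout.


The answer is -atan(t**3/2 - 5/2)/2.
Step 1. Substitute u = t**3 - 5, turning ∫(-3*t**2/(t**6 - 10*t**3 + 29)) dt into ∫(-1/(u**2 + 4)) du: now ∫(-1/(u**2 + 4)) du.
Step 2. Evaluate the standard form: now -atan(u/2)/2.
Step 3. Substitute back u = t**3 - 5: now -atan(t**3/2 - 5/2)/2.
Answer: -atan(t**3/2 - 5/2)/2.


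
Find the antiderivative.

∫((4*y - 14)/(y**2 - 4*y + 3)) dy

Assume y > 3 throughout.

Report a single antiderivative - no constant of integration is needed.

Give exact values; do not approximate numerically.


Answer: -log(y - 3) + 5*log(y - 1).


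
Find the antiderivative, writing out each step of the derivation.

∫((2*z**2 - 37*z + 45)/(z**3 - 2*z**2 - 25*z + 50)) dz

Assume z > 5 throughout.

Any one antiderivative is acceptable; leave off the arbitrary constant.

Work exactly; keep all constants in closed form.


Step 1. Decompose ∫((2*z**2 - 37*z + 45)/(z**3 - 2*z**2 - 25*z + 50)) dz by partial fractions, (2*z**2 - 37*z + 45)/(z**3 - 2*z**2 - 25*z + 50) = 4/(z + 5) + 1/(z - 2) - 3/(z - 5): now ∫(-3/(z - 5)) dz + ∫(1/(z - 2)) dz + ∫(4/(z + 5)) dz.
Step 2. Evaluate the standard form [assuming z > 2]: now log(z - 2) + ∫(-3/(z - 5)) dz + ∫(4/(z + 5)) dz.
Step 3. Evaluate the standard form [assuming z > 5]: now -3*log(z - 5) + log(z - 2) + ∫(4/(z + 5)) dz.
Step 4. Evaluate the standard form [assuming z > -5]: now -3*log(z - 5) + log(z - 2) + 4*log(z + 5).
Answer: -3*log(z - 5) + log(z - 2) + 4*log(z + 5).


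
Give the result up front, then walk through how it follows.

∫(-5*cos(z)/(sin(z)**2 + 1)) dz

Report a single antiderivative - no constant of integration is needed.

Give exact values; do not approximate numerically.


The answer is -5*atan(sin(z)).
Step 1. Substitute u = sin(z), turning ∫(-5*cos(z)/(sin(z)**2 + 1)) dz into ∫(-5/(u**2 + 1)) du: now ∫(-5/(u**2 + 1)) du.
Step 2. Evaluate the standard form: now -5*atan(u).
Step 3. Substitute back u = sin(z): now -5*atan(sin(z)).
Answer: -5*atan(sin(z)).


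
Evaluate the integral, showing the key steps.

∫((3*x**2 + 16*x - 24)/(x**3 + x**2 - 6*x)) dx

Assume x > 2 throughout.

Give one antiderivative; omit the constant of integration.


Step 1. Decompose ∫((3*x**2 + 16*x - 24)/(x**3 + x**2 - 6*x)) dx by partial fractions, (3*x**2 + 16*x - 24)/(x**3 + x**2 - 6*x) = -3/(x + 3) + 2/(x - 2) + 4/x: now ∫(4/x) dx + ∫(2/(x - 2)) dx + ∫(-3/(x + 3)) dx.
Step 2. Evaluate the standard form [assuming x > 2]: now 2*log(x - 2) + ∫(4/x) dx + ∫(-3/(x + 3)) dx.
Step 3. Evaluate the standard form [assuming x > -3]: now 2*log(x - 2) - 3*log(x + 3) + ∫(4/x) dx.
Step 4. Evaluate the standard form [assuming x > 0]: now 4*log(x) + 2*log(x - 2) - 3*log(x + 3).
Answer: 4*log(x) + 2*log(x - 2) - 3*log(x + 3).


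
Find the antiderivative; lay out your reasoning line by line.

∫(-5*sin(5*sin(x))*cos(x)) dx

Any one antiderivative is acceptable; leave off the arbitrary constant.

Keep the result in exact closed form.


Step 1. Substitute u = sin(x), turning ∫(-5*sin(5*sin(x))*cos(x)) dx into ∫(-5*sin(5*u)) du: now ∫(-5*sin(5*u)) du.
Step 2. Evaluate the standard form: now cos(5*u).
Step 3. Substitute back u = sin(x): now cos(5*sin(x)).
Answer: cos(5*sin(x)).


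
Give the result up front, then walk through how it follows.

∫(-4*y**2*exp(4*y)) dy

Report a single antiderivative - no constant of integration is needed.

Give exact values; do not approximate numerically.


The answer is -y**2*exp(4*y) + y*exp(4*y)/2 - exp(4*y)/8.
Step 1. Integrate ∫(-4*y**2*exp(4*y)) dy by parts with u = y**2, dv = (-4*exp(4*y)) dy, so v = -exp(4*y): now -y**2*exp(4*y) + ∫(2*y*exp(4*y)) dy.
Step 2. Integrate ∫(2*y*exp(4*y)) dy by parts with u = y, dv = (2*exp(4*y)) dy, so v = exp(4*y)/2: now -y**2*exp(4*y) + y*exp(4*y)/2 + ∫(-exp(4*y)/2) dy.
Step 3. Evaluate the standard form: now -y**2*exp(4*y) + y*exp(4*y)/2 - exp(4*y)/8.
Answer: -y**2*exp(4*y) + y*exp(4*y)/2 - exp(4*y)/8.


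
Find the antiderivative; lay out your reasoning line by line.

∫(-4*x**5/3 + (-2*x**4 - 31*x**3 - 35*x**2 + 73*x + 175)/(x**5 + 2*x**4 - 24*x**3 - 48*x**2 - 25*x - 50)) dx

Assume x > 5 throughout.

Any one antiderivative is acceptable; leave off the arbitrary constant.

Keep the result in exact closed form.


Step 1. Rewrite: now ∫(-4*x**5/3) dx + ∫((-2*x**4 - 31*x**3 - 35*x**2 + 73*x + 175)/(x**5 + 2*x**4 - 24*x**3 - 48*x**2 - 25*x - 50)) dx.
Step 2. Decompose ∫((-2*x**4 - 31*x**3 - 35*x**2 + 73*x + 175)/(x**5 + 2*x**4 - 24*x**3 - 48*x**2 - 25*x - 50)) dx by partial fractions, (-2*x**4 - 31*x**3 - 35*x**2 + 73*x + 175)/(x**5 + 2*x**4 - 24*x**3 - 48*x**2 - 25*x - 50) = -4/(x**2 + 1) + 2/(x + 5) - 1/(x + 2) - 3/(x - 5): now ∫(-4*x**5/3) dx + ∫(-3/(x - 5)) dx + ∫(-1/(x + 2)) dx + ∫(2/(x + 5)) dx + ∫(-4/(x**2 + 1)) dx.
Step 3. Evaluate the standard form [assuming x > -2]: now -log(x + 2) + ∫(-4*x**5/3) dx + ∫(-3/(x - 5)) dx + ∫(2/(x + 5)) dx + ∫(-4/(x**2 + 1)) dx.
Step 4. Evaluate the standard form [assuming x > -5]: now -log(x + 2) + 2*log(x + 5) + ∫(-4*x**5/3) dx + ∫(-3/(x - 5)) dx + ∫(-4/(x**2 + 1)) dx.
Step 5. Evaluate the standard form [assuming x > 5]: now -3*log(x - 5) - log(x + 2) + 2*log(x + 5) + ∫(-4*x**5/3) dx + ∫(-4/(x**2 + 1)) dx.
Step 6. Evaluate the standard form: now -3*log(x - 5) - log(x + 2) + 2*log(x + 5) - 4*atan(x) + ∫(-4*x**5/3) dx.
Step 7. Evaluate the standard form: now -2*x**6/9 - 3*log(x - 5) - log(x + 2) + 2*log(x + 5) - 4*atan(x).
Answer: -2*x**6/9 - 3*log(x - 5) - log(x + 2) + 2*log(x + 5) - 4*atan(x).


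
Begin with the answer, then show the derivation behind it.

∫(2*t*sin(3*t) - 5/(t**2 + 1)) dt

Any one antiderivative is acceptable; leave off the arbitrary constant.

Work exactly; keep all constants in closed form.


The answer is -2*t*cos(3*t)/3 + 2*sin(3*t)/9 - 5*atan(t).
Step 1. Rewrite: now ∫(2*t*sin(3*t)) dt + ∫(-5/(t**2 + 1)) dt.
Step 2. Integrate ∫(2*t*sin(3*t)) dt by parts with u = t, dv = (2*sin(3*t)) dt, so v = -2*cos(3*t)/3: now -2*t*cos(3*t)/3 + ∫(-5/(t**2 + 1)) dt + ∫(2*cos(3*t)/3) dt.
Step 3. Evaluate the standard form: now -2*t*cos(3*t)/3 + 2*sin(3*t)/9 + ∫(-5/(t**2 + 1)) dt.
Step 4. Evaluate the standard form: now -2*t*cos(3*t)/3 + 2*sin(3*t)/9 - 5*atan(t).
Answer: -2*t*cos(3*t)/3 + 2*sin(3*t)/9 - 5*atan(t).


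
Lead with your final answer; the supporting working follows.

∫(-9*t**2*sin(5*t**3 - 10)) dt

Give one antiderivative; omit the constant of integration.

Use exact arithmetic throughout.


The answer is 3*cos(5*t**3 - 10)/5.
Step 1. Substitute u = t**3 - 2, turning ∫(-9*t**2*sin(5*t**3 - 10)) dt into ∫(-3*sin(5*u)) du: now ∫(-3*sin(5*u)) du.
Step 2. Evaluate the standard form: now 3*cos(5*u)/5.
Step 3. Substitute back u = t**3 - 2: now 3*cos(5*t**3 - 10)/5.
Answer: 3*cos(5*t**3 - 10)/5.


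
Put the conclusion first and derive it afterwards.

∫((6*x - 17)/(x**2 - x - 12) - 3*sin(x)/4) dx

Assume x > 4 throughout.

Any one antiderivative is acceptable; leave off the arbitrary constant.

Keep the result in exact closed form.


The answer is log(x - 4) + 5*log(x + 3) + 3*cos(x)/4.
Step 1. Rewrite: now ∫((6*x - 17)/(x**2 - x - 12)) dx + ∫(-3*sin(x)/4) dx.
Step 2. Decompose ∫((6*x - 17)/(x**2 - x - 12)) dx by partial fractions, (6*x - 17)/(x**2 - x - 12) = 5/(x + 3) + 1/(x - 4): now ∫(1/(x - 4)) dx + ∫(5/(x + 3)) dx + ∫(-3*sin(x)/4) dx.
Step 3. Evaluate the standard form [assuming x > -3]: now 5*log(x + 3) + ∫(1/(x - 4)) dx + ∫(-3*sin(x)/4) dx.
Step 4. Evaluate the standard form [assuming x > 4]: now log(x - 4) + 5*log(x + 3) + ∫(-3*sin(x)/4) dx.
Step 5. Evaluate the standard form: now log(x - 4) + 5*log(x + 3) + 3*cos(x)/4.
Answer: log(x - 4) + 5*log(x + 3) + 3*cos(x)/4.


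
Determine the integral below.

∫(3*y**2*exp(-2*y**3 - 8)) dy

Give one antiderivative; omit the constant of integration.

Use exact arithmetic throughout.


Answer: -exp(-2*y**3 - 8)/2.


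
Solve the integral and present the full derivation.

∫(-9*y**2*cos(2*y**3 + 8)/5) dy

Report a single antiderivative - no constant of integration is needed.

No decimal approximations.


Step 1. Substitute u = y**3 + 4, turning ∫(-9*y**2*cos(2*y**3 + 8)/5) dy into ∫(-3*cos(2*u)/5) du: now ∫(-3*cos(2*u)/5) du.
Step 2. Evaluate the standard form: now -3*sin(2*u)/10.
Step 3. Substitute back u = y**3 + 4: now -3*sin(2*y**3 + 8)/10.
Answer: -3*sin(2*y**3 + 8)/10.


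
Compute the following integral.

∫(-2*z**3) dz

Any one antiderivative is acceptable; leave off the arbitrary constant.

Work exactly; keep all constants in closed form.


Answer: -z**4/2.


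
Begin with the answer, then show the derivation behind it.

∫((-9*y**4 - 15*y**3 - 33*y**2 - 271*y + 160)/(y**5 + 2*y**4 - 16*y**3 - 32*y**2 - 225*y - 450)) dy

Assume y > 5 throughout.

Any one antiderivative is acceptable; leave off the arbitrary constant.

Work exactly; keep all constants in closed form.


The answer is -4*log(y - 5) - 2*log(y + 2) - 3*log(y + 5) + 4*atan(y/3)/3.
Step 1. Decompose ∫((-9*y**4 - 15*y**3 - 33*y**2 - 271*y + 160)/(y**5 + 2*y**4 - 16*y**3 - 32*y**2 - 225*y - 450)) dy by partial fractions, (-9*y**4 - 15*y**3 - 33*y**2 - 271*y + 160)/(y**5 + 2*y**4 - 16*y**3 - 32*y**2 - 225*y - 450) = 4/(y**2 + 9) - 3/(y + 5) - 2/(y + 2) - 4/(y - 5): now ∫(-4/(y - 5)) dy + ∫(-2/(y + 2)) dy + ∫(-3/(y + 5)) dy + ∫(4/(y**2 + 9)) dy.
Step 2. Evaluate the standard form [assuming y > 5]: now -4*log(y - 5) + ∫(-2/(y + 2)) dy + ∫(-3/(y + 5)) dy + ∫(4/(y**2 + 9)) dy.
Step 3. Evaluate the standard form [assuming y > -2]: now -4*log(y - 5) - 2*log(y + 2) + ∫(-3/(y + 5)) dy + ∫(4/(y**2 + 9)) dy.
Step 4. Evaluate the standard form [assuming y > -5]: now -4*log(y - 5) - 2*log(y + 2) - 3*log(y + 5) + ∫(4/(y**2 + 9)) dy.
Step 5. Evaluate the standard form: now -4*log(y - 5) - 2*log(y + 2) - 3*log(y + 5) + 4*atan(y/3)/3.
Answer: -4*log(y - 5) - 2*log(y + 2) - 3*log(y + 5) + 4*atan(y/3)/3.


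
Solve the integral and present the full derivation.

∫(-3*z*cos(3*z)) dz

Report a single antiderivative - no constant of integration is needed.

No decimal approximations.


Step 1. Integrate ∫(-3*z*cos(3*z)) dz by parts with u = z, dv = (-3*cos(3*z)) dz, so v = -sin(3*z): now -z*sin(3*z) + ∫(sin(3*z)) dz.
Step 2. Evaluate the standard form: now -z*sin(3*z) - cos(3*z)/3.
Answer: -z*sin(3*z) - cos(3*z)/3.


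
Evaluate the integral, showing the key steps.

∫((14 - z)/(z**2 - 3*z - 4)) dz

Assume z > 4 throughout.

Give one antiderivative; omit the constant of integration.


Step 1. Decompose ∫((14 - z)/(z**2 - 3*z - 4)) dz by partial fractions, (14 - z)/(z**2 - 3*z - 4) = -3/(z + 1) + 2/(z - 4): now ∫(2/(z - 4)) dz + ∫(-3/(z + 1)) dz.
Step 2. Evaluate the standard form [assuming z > -1]: now -3*log(z + 1) + ∫(2/(z - 4)) dz.
Step 3. Evaluate the standard form [assuming z > 4]: now 2*log(z - 4) - 3*log(z + 1).
Answer: 2*log(z - 4) - 3*log(z + 1).


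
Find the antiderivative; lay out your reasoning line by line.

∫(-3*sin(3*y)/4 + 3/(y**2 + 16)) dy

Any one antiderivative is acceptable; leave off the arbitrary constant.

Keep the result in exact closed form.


Step 1. Rewrite: now ∫(3/(y**2 + 16)) dy + ∫(-3*sin(3*y)/4) dy.
Step 2. Evaluate the standard form: now 3*atan(y/4)/4 + ∫(-3*sin(3*y)/4) dy.
Step 3. Evaluate the standard form: now cos(3*y)/4 + 3*atan(y/4)/4.
Answer: cos(3*y)/4 + 3*atan(y/4)/4.


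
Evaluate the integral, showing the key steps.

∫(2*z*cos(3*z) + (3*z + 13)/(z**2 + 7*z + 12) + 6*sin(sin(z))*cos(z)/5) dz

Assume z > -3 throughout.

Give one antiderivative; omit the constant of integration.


Step 1. Rewrite: now ∫(2*z*cos(3*z)) dz + ∫((3*z + 13)/(z**2 + 7*z + 12)) dz + ∫(6*sin(sin(z))*cos(z)/5) dz.
Step 2. Integrate ∫(2*z*cos(3*z)) dz by parts with u = z, dv = (2*cos(3*z)) dz, so v = 2*sin(3*z)/3: now 2*z*sin(3*z)/3 + ∫((3*z + 13)/(z**2 + 7*z + 12)) dz + ∫(6*sin(sin(z))*cos(z)/5) dz + ∫(-2*sin(3*z)/3) dz.
Step 3. Evaluate the standard form: now 2*z*sin(3*z)/3 + 2*cos(3*z)/9 + ∫((3*z + 13)/(z**2 + 7*z + 12)) dz + ∫(6*sin(sin(z))*cos(z)/5) dz.
Step 4. Substitute u = sin(z), turning ∫(6*sin(sin(z))*cos(z)/5) dz into ∫(6*sin(u)/5) du: now 2*z*sin(3*z)/3 + 2*cos(3*z)/9 + ∫((3*z + 13)/(z**2 + 7*z + 12)) dz + ∫(6*sin(u)/5) du.
Step 5. Evaluate the standard form: now 2*z*sin(3*z)/3 - 6*cos(u)/5 + 2*cos(3*z)/9 + ∫((3*z + 13)/(z**2 + 7*z + 12)) dz.
Step 6. Substitute back u = sin(z): now 2*z*sin(3*z)/3 + 2*cos(3*z)/9 - 6*cos(sin(z))/5 + ∫((3*z + 13)/(z**2 + 7*z + 12)) dz.
Step 7. Decompose ∫((3*z + 13)/(z**2 + 7*z + 12)) dz by partial fractions, (3*z + 13)/(z**2 + 7*z + 12) = -1/(z + 4) + 4/(z + 3): now 2*z*sin(3*z)/3 + 2*cos(3*z)/9 - 6*cos(sin(z))/5 + ∫(4/(z + 3)) dz + ∫(-1/(z + 4)) dz.
Step 8. Evaluate the standard form [assuming z > -4]: now 2*z*sin(3*z)/3 - log(z + 4) + 2*cos(3*z)/9 - 6*cos(sin(z))/5 + ∫(4/(z + 3)) dz.
Step 9. Evaluate the standard form [assuming z > -3]: now 2*z*sin(3*z)/3 + 4*log(z + 3) - log(z + 4) + 2*cos(3*z)/9 - 6*cos(sin(z))/5.
Answer: 2*z*sin(3*z)/3 + 4*log(z + 3) - log(z + 4) + 2*cos(3*z)/9 - 6*cos(sin(z))/5.


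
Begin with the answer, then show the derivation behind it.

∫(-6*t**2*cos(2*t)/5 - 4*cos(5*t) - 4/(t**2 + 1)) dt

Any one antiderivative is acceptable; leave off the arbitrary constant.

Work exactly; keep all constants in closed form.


The answer is -3*t**2*sin(2*t)/5 - 3*t*cos(2*t)/5 + 3*sin(2*t)/10 - 4*sin(5*t)/5 - 4*atan(t).
Step 1. Rewrite: now ∫(-6*t**2*cos(2*t)/5) dt + ∫(-4/(t**2 + 1)) dt + ∫(-4*cos(5*t)) dt.
Step 2. Integrate ∫(-6*t**2*cos(2*t)/5) dt by parts with u = t**2, dv = (-6*cos(2*t)/5) dt, so v = -3*sin(2*t)/5: now -3*t**2*sin(2*t)/5 + ∫(6*t*sin(2*t)/5) dt + ∫(-4/(t**2 + 1)) dt + ∫(-4*cos(5*t)) dt.
Step 3. Integrate ∫(6*t*sin(2*t)/5) dt by parts with u = t, dv = (6*sin(2*t)/5) dt, so v = -3*cos(2*t)/5: now -3*t**2*sin(2*t)/5 - 3*t*cos(2*t)/5 + ∫(-4/(t**2 + 1)) dt + ∫(3*cos(2*t)/5) dt + ∫(-4*cos(5*t)) dt.
Step 4. Evaluate the standard form: now -3*t**2*sin(2*t)/5 - 3*t*cos(2*t)/5 + 3*sin(2*t)/10 + ∫(-4/(t**2 + 1)) dt + ∫(-4*cos(5*t)) dt.
Step 5. Evaluate the standard form: now -3*t**2*sin(2*t)/5 - 3*t*cos(2*t)/5 + 3*sin(2*t)/10 - 4*atan(t) + ∫(-4*cos(5*t)) dt.
Step 6. Evaluate the standard form: now -3*t**2*sin(2*t)/5 - 3*t*cos(2*t)/5 + 3*sin(2*t)/10 - 4*sin(5*t)/5 - 4*atan(t).
Answer: -3*t**2*sin(2*t)/5 - 3*t*cos(2*t)/5 + 3*sin(2*t)/10 - 4*sin(5*t)/5 - 4*atan(t).


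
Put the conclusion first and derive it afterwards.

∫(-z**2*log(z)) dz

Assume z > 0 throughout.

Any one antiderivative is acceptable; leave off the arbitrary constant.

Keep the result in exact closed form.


The answer is -z**3*log(z)/3 + z**3/9.
Step 1. Integrate ∫(-z**2*log(z)) dz by parts with u = log(z), dv = (-z**2) dz, so v = -z**3/3 [assuming z > 0]: now -z**3*log(z)/3 + ∫(z**2/3) dz.
Step 2. Evaluate the standard form: now -z**3*log(z)/3 + z**3/9.
Answer: -z**3*log(z)/3 + z**3/9.


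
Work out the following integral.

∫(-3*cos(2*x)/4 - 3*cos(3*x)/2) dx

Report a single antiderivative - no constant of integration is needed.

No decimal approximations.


Answer: -3*sin(2*x)/8 - sin(3*x)/2.


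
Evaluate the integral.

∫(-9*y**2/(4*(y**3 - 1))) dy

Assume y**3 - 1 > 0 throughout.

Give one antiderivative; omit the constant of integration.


Answer: -3*log(y**3 - 1)/4.


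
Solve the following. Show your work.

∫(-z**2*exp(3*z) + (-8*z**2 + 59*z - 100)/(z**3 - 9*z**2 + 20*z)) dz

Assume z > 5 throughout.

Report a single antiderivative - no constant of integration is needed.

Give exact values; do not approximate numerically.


Step 1. Rewrite: now ∫(-z**2*exp(3*z)) dz + ∫((-8*z**2 + 59*z - 100)/(z**3 - 9*z**2 + 20*z)) dz.
Step 2. Decompose ∫((-8*z**2 + 59*z - 100)/(z**3 - 9*z**2 + 20*z)) dz by partial fractions, (-8*z**2 + 59*z - 100)/(z**3 - 9*z**2 + 20*z) = -2/(z - 4) - 1/(z - 5) - 5/z: now ∫(-5/z) dz + ∫(-z**2*exp(3*z)) dz + ∫(-1/(z - 5)) dz + ∫(-2/(z - 4)) dz.
Step 3. Evaluate the standard form [assuming z > 0]: now -5*log(z) + ∫(-z**2*exp(3*z)) dz + ∫(-1/(z - 5)) dz + ∫(-2/(z - 4)) dz.
Step 4. Evaluate the standard form [assuming z > 5]: now -5*log(z) - log(z - 5) + ∫(-z**2*exp(3*z)) dz + ∫(-2/(z - 4)) dz.
Step 5. Evaluate the standard form [assuming z > 4]: now -5*log(z) - log(z - 5) - 2*log(z - 4) + ∫(-z**2*exp(3*z)) dz.
Step 6. Integrate ∫(-z**2*exp(3*z)) dz by parts with u = z**2, dv = (-exp(3*z)) dz, so v = -exp(3*z)/3: now -z**2*exp(3*z)/3 - 5*log(z) - log(z - 5) - 2*log(z - 4) + ∫(2*z*exp(3*z)/3) dz.
Step 7. Integrate ∫(2*z*exp(3*z)/3) dz by parts with u = z, dv = (2*exp(3*z)/3) dz, so v = 2*exp(3*z)/9: now -z**2*exp(3*z)/3 + 2*z*exp(3*z)/9 - 5*log(z) - log(z - 5) - 2*log(z - 4) + ∫(-2*exp(3*z)/9) dz.
Step 8. Evaluate the standard form: now -z**2*exp(3*z)/3 + 2*z*exp(3*z)/9 - 2*exp(3*z)/27 - 5*log(z) - log(z - 5) - 2*log(z - 4).
Answer: -z**2*exp(3*z)/3 + 2*z*exp(3*z)/9 - 2*exp(3*z)/27 - 5*log(z) - log(z - 5) - 2*log(z - 4).


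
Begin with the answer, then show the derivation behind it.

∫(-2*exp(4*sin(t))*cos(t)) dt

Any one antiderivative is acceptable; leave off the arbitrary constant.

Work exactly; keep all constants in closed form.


The answer is -exp(4*sin(t))/2.
Step 1. Substitute u = sin(t), turning ∫(-2*exp(4*sin(t))*cos(t)) dt into ∫(-2*exp(4*u)) du: now ∫(-2*exp(4*u)) du.
Step 2. Evaluate the standard form: now -exp(4*u)/2.
Step 3. Substitute back u = sin(t): now -exp(4*sin(t))/2.
Answer: -exp(4*sin(t))/2.


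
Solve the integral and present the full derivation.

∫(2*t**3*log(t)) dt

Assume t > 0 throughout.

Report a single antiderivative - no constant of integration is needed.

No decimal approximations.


Step 1. Integrate ∫(2*t**3*log(t)) dt by parts with u = log(t), dv = (2*t**3) dt, so v = t**4/2 [assuming t > 0]: now t**4*log(t)/2 + ∫(-t**3/2) dt.
Step 2. Evaluate the standard form: now t**4*log(t)/2 - t**4/8.
Answer: t**4*log(t)/2 - t**4/8.


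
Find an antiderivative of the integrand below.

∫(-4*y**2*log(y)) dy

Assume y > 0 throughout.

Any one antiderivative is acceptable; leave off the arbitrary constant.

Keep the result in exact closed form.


Answer: -4*y**3*log(y)/3 + 4*y**3/9.


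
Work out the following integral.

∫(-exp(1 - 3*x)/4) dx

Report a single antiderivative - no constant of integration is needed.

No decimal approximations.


Answer: exp(1 - 3*x)/12.


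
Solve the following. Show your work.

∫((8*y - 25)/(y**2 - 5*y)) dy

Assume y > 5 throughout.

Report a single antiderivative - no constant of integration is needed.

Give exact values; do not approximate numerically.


Step 1. Decompose ∫((8*y - 25)/(y**2 - 5*y)) dy by partial fractions, (8*y - 25)/(y**2 - 5*y) = 3/(y - 5) + 5/y: now ∫(5/y) dy + ∫(3/(y - 5)) dy.
Step 2. Evaluate the standard form [assuming y > 0]: now 5*log(y) + ∫(3/(y - 5)) dy.
Step 3. Evaluate the standard form [assuming y > 5]: now 5*log(y) + 3*log(y - 5).
Answer: 5*log(y) + 3*log(y - 5).


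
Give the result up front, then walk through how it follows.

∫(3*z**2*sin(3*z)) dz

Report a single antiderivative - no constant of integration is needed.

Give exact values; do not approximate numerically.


The answer is -z**2*cos(3*z) + 2*z*sin(3*z)/3 + 2*cos(3*z)/9.
Step 1. Integrate ∫(3*z**2*sin(3*z)) dz by parts with u = z**2, dv = (3*sin(3*z)) dz, so v = -cos(3*z): now -z**2*cos(3*z) + ∫(2*z*cos(3*z)) dz.
Step 2. Integrate ∫(2*z*cos(3*z)) dz by parts with u = z, dv = (2*cos(3*z)) dz, so v = 2*sin(3*z)/3: now -z**2*cos(3*z) + 2*z*sin(3*z)/3 + ∫(-2*sin(3*z)/3) dz.
Step 3. Evaluate the standard form: now -z**2*cos(3*z) + 2*z*sin(3*z)/3 + 2*cos(3*z)/9.
Answer: -z**2*cos(3*z) + 2*z*sin(3*z)/3 + 2*cos(3*z)/9.


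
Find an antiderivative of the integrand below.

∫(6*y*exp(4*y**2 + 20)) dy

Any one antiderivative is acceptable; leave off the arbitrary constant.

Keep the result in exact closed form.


Answer: 3*exp(4*y**2 + 20)/4.


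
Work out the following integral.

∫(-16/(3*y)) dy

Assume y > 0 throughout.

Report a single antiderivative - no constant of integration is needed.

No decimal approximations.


Answer: -16*log(y)/3.


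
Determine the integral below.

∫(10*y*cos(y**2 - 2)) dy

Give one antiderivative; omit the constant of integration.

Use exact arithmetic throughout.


Answer: 5*sin(y**2 - 2).


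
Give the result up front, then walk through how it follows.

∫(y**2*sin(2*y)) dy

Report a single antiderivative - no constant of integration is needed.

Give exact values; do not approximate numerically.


The answer is -y**2*cos(2*y)/2 + y*sin(2*y)/2 + cos(2*y)/4.
Step 1. Integrate ∫(y**2*sin(2*y)) dy by parts with u = y**2, dv = (sin(2*y)) dy, so v = -cos(2*y)/2: now -y**2*cos(2*y)/2 + ∫(y*cos(2*y)) dy.
Step 2. Integrate ∫(y*cos(2*y)) dy by parts with u = y, dv = (cos(2*y)) dy, so v = sin(2*y)/2: now -y**2*cos(2*y)/2 + y*sin(2*y)/2 + ∫(-sin(2*y)/2) dy.
Step 3. Evaluate the standard form: now -y**2*cos(2*y)/2 + y*sin(2*y)/2 + cos(2*y)/4.
Answer: -y**2*cos(2*y)/2 + y*sin(2*y)/2 + cos(2*y)/4.


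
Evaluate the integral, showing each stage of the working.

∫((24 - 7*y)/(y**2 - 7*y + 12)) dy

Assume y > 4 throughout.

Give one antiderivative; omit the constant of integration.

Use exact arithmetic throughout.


Step 1. Decompose ∫((24 - 7*y)/(y**2 - 7*y + 12)) dy by partial fractions, (24 - 7*y)/(y**2 - 7*y + 12) = -3/(y - 3) - 4/(y - 4): now ∫(-4/(y - 4)) dy + ∫(-3/(y - 3)) dy.
Step 2. Evaluate the standard form [assuming y > 3]: now -3*log(y - 3) + ∫(-4/(y - 4)) dy.
Step 3. Evaluate the standard form [assuming y > 4]: now -4*log(y - 4) - 3*log(y - 3).
Answer: -4*log(y - 4) - 3*log(y - 3).


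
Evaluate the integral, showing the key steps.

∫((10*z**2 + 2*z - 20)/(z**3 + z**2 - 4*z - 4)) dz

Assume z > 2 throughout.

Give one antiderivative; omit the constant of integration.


Step 1. Decompose ∫((10*z**2 + 2*z - 20)/(z**3 + z**2 - 4*z - 4)) dz by partial fractions, (10*z**2 + 2*z - 20)/(z**3 + z**2 - 4*z - 4) = 4/(z + 2) + 4/(z + 1) + 2/(z - 2): now ∫(2/(z - 2)) dz + ∫(4/(z + 1)) dz + ∫(4/(z + 2)) dz.
Step 2. Evaluate the standard form [assuming z > 2]: now 2*log(z - 2) + ∫(4/(z + 1)) dz + ∫(4/(z + 2)) dz.
Step 3. Evaluate the standard form [assuming z > -2]: now 2*log(z - 2) + 4*log(z + 2) + ∫(4/(z + 1)) dz.
Step 4. Evaluate the standard form [assuming z > -1]: now 2*log(z - 2) + 4*log(z + 1) + 4*log(z + 2).
Answer: 2*log(z - 2) + 4*log(z + 1) + 4*log(z + 2).


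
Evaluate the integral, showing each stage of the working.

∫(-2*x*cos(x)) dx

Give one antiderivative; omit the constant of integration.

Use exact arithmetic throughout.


Step 1. Integrate ∫(-2*x*cos(x)) dx by parts with u = x, dv = (-2*cos(x)) dx, so v = -2*sin(x): now -2*x*sin(x) + ∫(2*sin(x)) dx.
Step 2. Evaluate the standard form: now -2*x*sin(x) - 2*cos(x).
Answer: -2*x*sin(x) - 2*cos(x).


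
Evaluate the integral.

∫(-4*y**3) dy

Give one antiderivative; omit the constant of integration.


Answer: -y**4.


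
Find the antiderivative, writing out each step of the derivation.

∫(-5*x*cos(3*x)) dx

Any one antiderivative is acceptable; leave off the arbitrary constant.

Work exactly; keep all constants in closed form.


Step 1. Integrate ∫(-5*x*cos(3*x)) dx by parts with u = x, dv = (-5*cos(3*x)) dx, so v = -5*sin(3*x)/3: now -5*x*sin(3*x)/3 + ∫(5*sin(3*x)/3) dx.
Step 2. Evaluate the standard form: now -5*x*sin(3*x)/3 - 5*cos(3*x)/9.
Answer: -5*x*sin(3*x)/3 - 5*cos(3*x)/9.


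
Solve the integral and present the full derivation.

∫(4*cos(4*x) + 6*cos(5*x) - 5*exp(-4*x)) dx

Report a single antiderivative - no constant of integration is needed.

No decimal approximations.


Step 1. Rewrite: now ∫(-5*exp(-4*x)) dx + ∫(4*cos(4*x)) dx + ∫(6*cos(5*x)) dx.
Step 2. Evaluate the standard form: now ∫(4*cos(4*x)) dx + ∫(6*cos(5*x)) dx + 5*exp(-4*x)/4.
Step 3. Evaluate the standard form: now sin(4*x) + ∫(6*cos(5*x)) dx + 5*exp(-4*x)/4.
Step 4. Evaluate the standard form: now sin(4*x) + 6*sin(5*x)/5 + 5*exp(-4*x)/4.
Answer: sin(4*x) + 6*sin(5*x)/5 + 5*exp(-4*x)/4.


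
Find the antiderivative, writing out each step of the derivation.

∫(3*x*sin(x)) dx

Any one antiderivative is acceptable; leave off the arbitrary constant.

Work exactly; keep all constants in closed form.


Step 1. Integrate ∫(3*x*sin(x)) dx by parts with u = x, dv = (3*sin(x)) dx, so v = -3*cos(x): now -3*x*cos(x) + ∫(3*cos(x)) dx.
Step 2. Evaluate the standard form: now -3*x*cos(x) + 3*sin(x).
Answer: -3*x*cos(x) + 3*sin(x).


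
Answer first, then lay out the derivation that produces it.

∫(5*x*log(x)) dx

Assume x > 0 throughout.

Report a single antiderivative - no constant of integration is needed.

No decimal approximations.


The answer is 5*x**2*log(x)/2 - 5*x**2/4.
Step 1. Integrate ∫(5*x*log(x)) dx by parts with u = log(x), dv = (5*x) dx, so v = 5*x**2/2 [assuming x > 0]: now 5*x**2*log(x)/2 + ∫(-5*x/2) dx.
Step 2. Evaluate the standard form: now 5*x**2*log(x)/2 - 5*x**2/4.
Answer: 5*x**2*log(x)/2 - 5*x**2/4.


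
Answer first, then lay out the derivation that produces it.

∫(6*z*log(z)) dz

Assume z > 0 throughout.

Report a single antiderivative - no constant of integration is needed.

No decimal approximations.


The answer is 3*z**2*log(z) - 3*z**2/2.
Step 1. Integrate ∫(6*z*log(z)) dz by parts with u = log(z), dv = (6*z) dz, so v = 3*z**2 [assuming z > 0]: now 3*z**2*log(z) + ∫(-3*z) dz.
Step 2. Evaluate the standard form: now 3*z**2*log(z) - 3*z**2/2.
Answer: 3*z**2*log(z) - 3*z**2/2.


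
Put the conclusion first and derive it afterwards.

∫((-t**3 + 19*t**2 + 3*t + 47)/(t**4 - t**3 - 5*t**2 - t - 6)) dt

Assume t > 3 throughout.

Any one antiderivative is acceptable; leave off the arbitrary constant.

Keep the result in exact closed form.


The answer is 4*log(t - 3) - 5*log(t + 2) - 4*atan(t).
Step 1. Decompose ∫((-t**3 + 19*t**2 + 3*t + 47)/(t**4 - t**3 - 5*t**2 - t - 6)) dt by partial fractions, (-t**3 + 19*t**2 + 3*t + 47)/(t**4 - t**3 - 5*t**2 - t - 6) = -4/(t**2 + 1) - 5/(t + 2) + 4/(t - 3): now ∫(4/(t - 3)) dt + ∫(-5/(t + 2)) dt + ∫(-4/(t**2 + 1)) dt.
Step 2. Evaluate the standard form [assuming t > 3]: now 4*log(t - 3) + ∫(-5/(t + 2)) dt + ∫(-4/(t**2 + 1)) dt.
Step 3. Evaluate the standard form [assuming t > -2]: now 4*log(t - 3) - 5*log(t + 2) + ∫(-4/(t**2 + 1)) dt.
Step 4. Evaluate the standard form: now 4*log(t - 3) - 5*log(t + 2) - 4*atan(t).
Answer: 4*log(t - 3) - 5*log(t + 2) - 4*atan(t).


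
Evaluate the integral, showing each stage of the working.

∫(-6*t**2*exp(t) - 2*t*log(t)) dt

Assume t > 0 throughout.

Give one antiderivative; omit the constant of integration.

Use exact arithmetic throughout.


Step 1. Rewrite: now ∫(-2*t*log(t)) dt + ∫(-6*t**2*exp(t)) dt.
Step 2. Integrate ∫(-2*t*log(t)) dt by parts with u = log(t), dv = (-2*t) dt, so v = -t**2 [assuming t > 0]: now -t**2*log(t) + ∫(t) dt + ∫(-6*t**2*exp(t)) dt.
Step 3. Evaluate the standard form: now -t**2*log(t) + t**2/2 + ∫(-6*t**2*exp(t)) dt.
Step 4. Integrate ∫(-6*t**2*exp(t)) dt by parts with u = t**2, dv = (-6*exp(t)) dt, so v = -6*exp(t): now -6*t**2*exp(t) - t**2*log(t) + t**2/2 + ∫(12*t*exp(t)) dt.
Step 5. Integrate ∫(12*t*exp(t)) dt by parts with u = t, dv = (12*exp(t)) dt, so v = 12*exp(t): now -6*t**2*exp(t) - t**2*log(t) + t**2/2 + 12*t*exp(t) + ∫(-12*exp(t)) dt.
Step 6. Evaluate the standard form: now -6*t**2*exp(t) - t**2*log(t) + t**2/2 + 12*t*exp(t) - 12*exp(t).
Answer: -6*t**2*exp(t) - t**2*log(t) + t**2/2 + 12*t*exp(t) - 12*exp(t).


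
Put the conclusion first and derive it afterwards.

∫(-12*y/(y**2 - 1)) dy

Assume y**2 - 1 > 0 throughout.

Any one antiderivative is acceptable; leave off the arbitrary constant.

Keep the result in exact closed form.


The answer is -6*log(y**2 - 1).
Step 1. Substitute u = y**2 - 1, turning ∫(-12*y/(y**2 - 1)) dy into ∫(-6/u) du: now ∫(-6/u) du.
Step 2. Evaluate the standard form [assuming u > 0]: now -6*log(u).
Step 3. Substitute back u = y**2 - 1: now -6*log(y**2 - 1).
Answer: -6*log(y**2 - 1).


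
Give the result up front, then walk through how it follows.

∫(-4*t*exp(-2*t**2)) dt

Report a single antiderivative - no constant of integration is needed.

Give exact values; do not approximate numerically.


The answer is exp(-2*t**2).
Step 1. Substitute u = t**2, turning ∫(-4*t*exp(-2*t**2)) dt into ∫(-2*exp(-2*u)) du: now ∫(-2*exp(-2*u)) du.
Step 2. Evaluate the standard form: now exp(-2*u).
Step 3. Substitute back u = t**2: now exp(-2*t**2).
Answer: exp(-2*t**2).


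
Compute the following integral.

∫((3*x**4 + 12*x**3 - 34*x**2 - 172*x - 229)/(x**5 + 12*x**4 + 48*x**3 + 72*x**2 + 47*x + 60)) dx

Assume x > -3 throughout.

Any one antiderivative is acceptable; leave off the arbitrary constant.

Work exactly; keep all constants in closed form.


Answer: -5*log(x + 3) + 5*log(x + 4) + 3*log(x + 5) - 4*atan(x).


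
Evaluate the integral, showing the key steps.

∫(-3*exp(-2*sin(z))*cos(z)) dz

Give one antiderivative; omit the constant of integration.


Step 1. Substitute u = sin(z), turning ∫(-3*exp(-2*sin(z))*cos(z)) dz into ∫(-3*exp(-2*u)) du: now ∫(-3*exp(-2*u)) du.
Step 2. Evaluate the standard form: now 3*exp(-2*u)/2.
Step 3. Substitute back u = sin(z): now 3*exp(-2*sin(z))/2.
Answer: 3*exp(-2*sin(z))/2.


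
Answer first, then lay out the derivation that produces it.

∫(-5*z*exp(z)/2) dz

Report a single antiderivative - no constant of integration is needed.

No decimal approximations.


The answer is -5*z*exp(z)/2 + 5*exp(z)/2.
Step 1. Integrate ∫(-5*z*exp(z)/2) dz by parts with u = z, dv = (-5*exp(z)/2) dz, so v = -5*exp(z)/2: now -5*z*exp(z)/2 + ∫(5*exp(z)/2) dz.
Step 2. Evaluate the standard form: now -5*z*exp(z)/2 + 5*exp(z)/2.
Answer: -5*z*exp(z)/2 + 5*exp(z)/2.
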